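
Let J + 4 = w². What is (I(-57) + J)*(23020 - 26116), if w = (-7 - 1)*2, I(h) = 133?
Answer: -1191960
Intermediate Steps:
w = -16 (w = -8*2 = -16)
J = 252 (J = -4 + (-16)² = -4 + 256 = 252)
(I(-57) + J)*(23020 - 26116) = (133 + 252)*(23020 - 26116) = 385*(-3096) = -1191960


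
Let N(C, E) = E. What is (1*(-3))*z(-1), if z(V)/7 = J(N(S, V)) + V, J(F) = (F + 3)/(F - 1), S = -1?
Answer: 42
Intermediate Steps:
J(F) = (3 + F)/(-1 + F)
z(V) = 7*V + 7*(3 + V)/(-1 + V) (z(V) = 7*((3 + V)/(-1 + V) + V) = 7*(V + (3 + V)/(-1 + V)) = 7*V + 7*(3 + V)/(-1 + V))
(1*(-3))*z(-1) = (1*(-3))*(7*(3 + (-1)²)/(-1 - 1)) = -21*(3 + 1)/(-2) = -21*(-1)*4/2 = -3*(-14) = 42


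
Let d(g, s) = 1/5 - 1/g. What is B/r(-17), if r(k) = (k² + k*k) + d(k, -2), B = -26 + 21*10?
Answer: 1955/6144 ≈ 0.31820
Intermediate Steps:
B = 184 (B = -26 + 210 = 184)
d(g, s) = ⅕ - 1/g (d(g, s) = 1*(⅕) - 1/g = ⅕ - 1/g)
r(k) = 2*k² + (-5 + k)/(5*k) (r(k) = (k² + k*k) + (-5 + k)/(5*k) = (k² + k²) + (-5 + k)/(5*k) = 2*k² + (-5 + k)/(5*k))
B/r(-17) = 184/(((⅕)*(-5 - 17 + 10*(-17)³)/(-17))) = 184/(((⅕)*(-1/17)*(-5 - 17 + 10*(-4913)))) = 184/(((⅕)*(-1/17)*(-5 - 17 - 49130))) = 184/(((⅕)*(-1/17)*(-49152))) = 184/(49152/85) = 184*(85/49152) = 1955/6144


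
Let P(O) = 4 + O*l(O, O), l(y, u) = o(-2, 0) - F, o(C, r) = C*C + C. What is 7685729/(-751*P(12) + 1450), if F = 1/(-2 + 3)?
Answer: -7685729/10566 ≈ -727.40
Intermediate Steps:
o(C, r) = C + C**2 (o(C, r) = C**2 + C = C + C**2)
F = 1 (F = 1/1 = 1)
l(y, u) = 1 (l(y, u) = -2*(1 - 2) - 1*1 = -2*(-1) - 1 = 2 - 1 = 1)
P(O) = 4 + O (P(O) = 4 + O*1 = 4 + O)
7685729/(-751*P(12) + 1450) = 7685729/(-751*(4 + 12) + 1450) = 7685729/(-751*16 + 1450) = 7685729/(-12016 + 1450) = 7685729/(-10566) = 7685729*(-1/10566) = -7685729/10566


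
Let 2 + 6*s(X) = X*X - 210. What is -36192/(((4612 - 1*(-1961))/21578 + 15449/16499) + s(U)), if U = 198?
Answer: -5522104351296/991743155237 ≈ -5.5681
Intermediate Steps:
s(X) = -106/3 + X**2/6 (s(X) = -1/3 + (X*X - 210)/6 = -1/3 + (X**2 - 210)/6 = -1/3 + (-210 + X**2)/6 = -1/3 + (-35 + X**2/6) = -106/3 + X**2/6)
-36192/(((4612 - 1*(-1961))/21578 + 15449/16499) + s(U)) = -36192/(((4612 - 1*(-1961))/21578 + 15449/16499) + (-106/3 + (1/6)*198**2)) = -36192/(((4612 + 1961)*(1/21578) + 15449*(1/16499)) + (-106/3 + (1/6)*39204)) = -36192/((6573*(1/21578) + 2207/2357) + (-106/3 + 6534)) = -36192/((6573/21578 + 2207/2357) + 19496/3) = -36192/(63115207/50859346 + 19496/3) = -36192/991743155237/152578038 = -36192*152578038/991743155237 = -5522104351296/991743155237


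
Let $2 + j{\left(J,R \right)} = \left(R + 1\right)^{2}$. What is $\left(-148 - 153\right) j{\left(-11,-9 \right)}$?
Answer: $-18662$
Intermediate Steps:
$j{\left(J,R \right)} = -2 + \left(1 + R\right)^{2}$ ($j{\left(J,R \right)} = -2 + \left(R + 1\right)^{2} = -2 + \left(1 + R\right)^{2}$)
$\left(-148 - 153\right) j{\left(-11,-9 \right)} = \left(-148 - 153\right) \left(-2 + \left(1 - 9\right)^{2}\right) = - 301 \left(-2 + \left(-8\right)^{2}\right) = - 301 \left(-2 + 64\right) = \left(-301\right) 62 = -18662$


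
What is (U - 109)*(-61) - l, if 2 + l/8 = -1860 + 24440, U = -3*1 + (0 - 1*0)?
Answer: -173792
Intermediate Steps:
U = -3 (U = -3 + (0 + 0) = -3 + 0 = -3)
l = 180624 (l = -16 + 8*(-1860 + 24440) = -16 + 8*22580 = -16 + 180640 = 180624)
(U - 109)*(-61) - l = (-3 - 109)*(-61) - 1*180624 = -112*(-61) - 180624 = 6832 - 180624 = -173792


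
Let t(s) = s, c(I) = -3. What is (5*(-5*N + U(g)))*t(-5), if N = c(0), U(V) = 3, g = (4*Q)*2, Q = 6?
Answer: -450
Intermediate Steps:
g = 48 (g = (4*6)*2 = 24*2 = 48)
N = -3
(5*(-5*N + U(g)))*t(-5) = (5*(-5*(-3) + 3))*(-5) = (5*(15 + 3))*(-5) = (5*18)*(-5) = 90*(-5) = -450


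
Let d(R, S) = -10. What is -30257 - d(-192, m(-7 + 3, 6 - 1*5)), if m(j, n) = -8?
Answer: -30247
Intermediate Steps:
-30257 - d(-192, m(-7 + 3, 6 - 1*5)) = -30257 - 1*(-10) = -30257 + 10 = -30247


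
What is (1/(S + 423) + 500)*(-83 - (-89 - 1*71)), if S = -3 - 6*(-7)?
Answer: 231001/6 ≈ 38500.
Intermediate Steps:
S = 39 (S = -3 + 42 = 39)
(1/(S + 423) + 500)*(-83 - (-89 - 1*71)) = (1/(39 + 423) + 500)*(-83 - (-89 - 1*71)) = (1/462 + 500)*(-83 - (-89 - 71)) = (1/462 + 500)*(-83 - 1*(-160)) = 231001*(-83 + 160)/462 = (231001/462)*77 = 231001/6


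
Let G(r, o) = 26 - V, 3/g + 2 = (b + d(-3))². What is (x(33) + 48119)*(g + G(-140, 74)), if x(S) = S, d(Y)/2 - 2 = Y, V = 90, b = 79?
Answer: -18265257400/5927 ≈ -3.0817e+6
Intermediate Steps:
d(Y) = 4 + 2*Y
g = 3/5927 (g = 3/(-2 + (79 + (4 + 2*(-3)))²) = 3/(-2 + (79 + (4 - 6))²) = 3/(-2 + (79 - 2)²) = 3/(-2 + 77²) = 3/(-2 + 5929) = 3/5927 ≈ 0.00050616)
G(r, o) = -64 (G(r, o) = 26 - 1*90 = 26 - 90 = -64)
(x(33) + 48119)*(g + G(-140, 74)) = (33 + 48119)*(3/5927 - 64) = 48152*(-379325/5927) = -18265257400/5927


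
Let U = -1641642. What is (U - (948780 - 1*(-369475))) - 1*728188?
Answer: -3688085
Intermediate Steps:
(U - (948780 - 1*(-369475))) - 1*728188 = (-1641642 - (948780 - 1*(-369475))) - 1*728188 = (-1641642 - (948780 + 369475)) - 728188 = (-1641642 - 1*1318255) - 728188 = (-1641642 - 1318255) - 728188 = -2959897 - 728188 = -3688085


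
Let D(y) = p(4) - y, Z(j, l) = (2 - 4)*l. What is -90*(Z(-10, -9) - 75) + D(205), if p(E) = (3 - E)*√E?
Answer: 4923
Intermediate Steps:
p(E) = √E*(3 - E)
Z(j, l) = -2*l
D(y) = -2 - y (D(y) = √4*(3 - 1*4) - y = 2*(3 - 4) - y = 2*(-1) - y = -2 - y)
-90*(Z(-10, -9) - 75) + D(205) = -90*(-2*(-9) - 75) + (-2 - 1*205) = -90*(18 - 75) + (-2 - 205) = -90*(-57) - 207 = 5130 - 207 = 4923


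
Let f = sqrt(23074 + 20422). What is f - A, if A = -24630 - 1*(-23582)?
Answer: 1048 + 2*sqrt(10874) ≈ 1256.6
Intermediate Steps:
A = -1048 (A = -24630 + 23582 = -1048)
f = 2*sqrt(10874) (f = sqrt(43496) = 2*sqrt(10874) ≈ 208.56)
f - A = 2*sqrt(10874) - 1*(-1048) = 2*sqrt(10874) + 1048 = 1048 + 2*sqrt(10874)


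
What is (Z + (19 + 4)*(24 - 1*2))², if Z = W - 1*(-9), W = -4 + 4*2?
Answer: 269361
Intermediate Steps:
W = 4 (W = -4 + 8 = 4)
Z = 13 (Z = 4 - 1*(-9) = 4 + 9 = 13)
(Z + (19 + 4)*(24 - 1*2))² = (13 + (19 + 4)*(24 - 1*2))² = (13 + 23*(24 - 2))² = (13 + 23*22)² = (13 + 506)² = 519² = 269361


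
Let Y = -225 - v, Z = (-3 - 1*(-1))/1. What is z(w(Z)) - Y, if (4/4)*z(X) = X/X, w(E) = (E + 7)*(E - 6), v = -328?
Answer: -102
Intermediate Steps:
Z = -2 (Z = (-3 + 1)*1 = -2*1 = -2)
w(E) = (-6 + E)*(7 + E) (w(E) = (7 + E)*(-6 + E) = (-6 + E)*(7 + E))
Y = 103 (Y = -225 - 1*(-328) = -225 + 328 = 103)
z(X) = 1 (z(X) = X/X = 1)
z(w(Z)) - Y = 1 - 1*103 = 1 - 103 = -102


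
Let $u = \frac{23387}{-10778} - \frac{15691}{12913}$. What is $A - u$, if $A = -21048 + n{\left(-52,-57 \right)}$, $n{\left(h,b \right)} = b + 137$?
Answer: $- \frac{2917777838023}{139176314} \approx -20965.0$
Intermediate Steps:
$n{\left(h,b \right)} = 137 + b$
$A = -20968$ ($A = -21048 + \left(137 - 57\right) = -21048 + 80 = -20968$)
$u = - \frac{471113929}{139176314}$ ($u = 23387 \left(- \frac{1}{10778}\right) - \frac{15691}{12913} = - \frac{23387}{10778} - \frac{15691}{12913} = - \frac{471113929}{139176314} \approx -3.385$)
$A - u = -20968 - - \frac{471113929}{139176314} = -20968 + \frac{471113929}{139176314} = - \frac{2917777838023}{139176314}$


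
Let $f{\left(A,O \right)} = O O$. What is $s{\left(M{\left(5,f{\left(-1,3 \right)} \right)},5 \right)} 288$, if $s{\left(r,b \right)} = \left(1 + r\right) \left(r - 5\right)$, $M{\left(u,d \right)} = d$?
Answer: $11520$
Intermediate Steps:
$f{\left(A,O \right)} = O^{2}$
$s{\left(r,b \right)} = \left(1 + r\right) \left(-5 + r\right)$
$s{\left(M{\left(5,f{\left(-1,3 \right)} \right)},5 \right)} 288 = \left(-5 + \left(3^{2}\right)^{2} - 4 \cdot 3^{2}\right) 288 = \left(-5 + 9^{2} - 36\right) 288 = \left(-5 + 81 - 36\right) 288 = 40 \cdot 288 = 11520$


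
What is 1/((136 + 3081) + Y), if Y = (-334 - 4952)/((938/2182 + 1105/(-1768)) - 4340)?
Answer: 37881223/121910030599 ≈ 0.00031073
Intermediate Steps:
Y = 46136208/37881223 (Y = -5286/((938*(1/2182) + 1105*(-1/1768)) - 4340) = -5286/((469/1091 - 5/8) - 4340) = -5286/(-1703/8728 - 4340) = -5286/(-37881223/8728) = -5286*(-8728/37881223) = 46136208/37881223 ≈ 1.2179)
1/((136 + 3081) + Y) = 1/((136 + 3081) + 46136208/37881223) = 1/(3217 + 46136208/37881223) = 1/(121910030599/37881223) = 37881223/121910030599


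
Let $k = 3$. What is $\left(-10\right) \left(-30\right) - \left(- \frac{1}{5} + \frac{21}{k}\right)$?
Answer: $\frac{1466}{5} \approx 293.2$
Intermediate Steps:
$\left(-10\right) \left(-30\right) - \left(- \frac{1}{5} + \frac{21}{k}\right) = \left(-10\right) \left(-30\right) - \left(7 - \frac{1}{5}\right) = 300 - \frac{34}{5} = \frac{1466}{5}$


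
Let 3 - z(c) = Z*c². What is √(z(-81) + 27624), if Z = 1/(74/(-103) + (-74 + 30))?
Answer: √12025020030/658 ≈ 166.65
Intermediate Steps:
Z = -103/4606 (Z = 1/(74*(-1/103) - 44) = 1/(-74/103 - 44) = 1/(-4606/103) = -103/4606 ≈ -0.022362)
z(c) = 3 + 103*c²/4606 (z(c) = 3 - (-103)*c²/4606 = 3 + 103*c²/4606)
√(z(-81) + 27624) = √((3 + (103/4606)*(-81)²) + 27624) = √((3 + (103/4606)*6561) + 27624) = √((3 + 675783/4606) + 27624) = √(689601/4606 + 27624) = √(127925745/4606) = √12025020030/658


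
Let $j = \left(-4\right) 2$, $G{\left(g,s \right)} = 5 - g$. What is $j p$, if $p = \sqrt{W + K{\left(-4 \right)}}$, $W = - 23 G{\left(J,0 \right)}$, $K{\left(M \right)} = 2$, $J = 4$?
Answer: $- 8 i \sqrt{21} \approx - 36.661 i$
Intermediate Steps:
$W = -23$ ($W = - 23 \left(5 - 4\right) = \left(-23\right) 1 = -23$)
$j = -8$
$p = i \sqrt{21}$ ($p = \sqrt{-23 + 2} = \sqrt{-21} = i \sqrt{21} \approx 4.5826 i$)
$j p = - 8 i \sqrt{21}$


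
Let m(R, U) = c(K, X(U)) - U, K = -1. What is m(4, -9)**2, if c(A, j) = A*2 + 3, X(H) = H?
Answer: 100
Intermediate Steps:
c(A, j) = 3 + 2*A (c(A, j) = 2*A + 3 = 3 + 2*A)
m(R, U) = 1 - U (m(R, U) = (3 + 2*(-1)) - U = (3 - 2) - U = 1 - U)
m(4, -9)**2 = (1 - 1*(-9))**2 = (1 + 9)**2 = 10**2 = 100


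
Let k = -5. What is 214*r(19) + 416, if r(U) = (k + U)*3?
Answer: 9404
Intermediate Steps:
r(U) = -15 + 3*U (r(U) = (-5 + U)*3 = -15 + 3*U)
214*r(19) + 416 = 214*(-15 + 3*19) + 416 = 214*(-15 + 57) + 416 = 214*42 + 416 = 8988 + 416 = 9404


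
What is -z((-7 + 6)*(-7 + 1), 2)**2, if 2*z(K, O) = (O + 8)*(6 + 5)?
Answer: -3025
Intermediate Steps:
z(K, O) = 44 + 11*O/2 (z(K, O) = ((O + 8)*(6 + 5))/2 = ((8 + O)*11)/2 = (88 + 11*O)/2 = 44 + 11*O/2)
-z((-7 + 6)*(-7 + 1), 2)**2 = -(44 + (11/2)*2)**2 = -(44 + 11)**2 = -1*55**2 = -1*3025 = -3025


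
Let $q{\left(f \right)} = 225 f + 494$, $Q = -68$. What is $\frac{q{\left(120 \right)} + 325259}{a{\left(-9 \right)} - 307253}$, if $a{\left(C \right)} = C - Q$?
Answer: $- \frac{352753}{307194} \approx -1.1483$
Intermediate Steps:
$q{\left(f \right)} = 494 + 225 f$
$a{\left(C \right)} = 68 + C$ ($a{\left(C \right)} = C - -68 = C + 68 = 68 + C$)
$\frac{q{\left(120 \right)} + 325259}{a{\left(-9 \right)} - 307253} = \frac{\left(494 + 225 \cdot 120\right) + 325259}{\left(68 - 9\right) - 307253} = \frac{\left(494 + 27000\right) + 325259}{59 - 307253} = \frac{27494 + 325259}{-307194} = 352753 \left(- \frac{1}{307194}\right) = - \frac{352753}{307194}$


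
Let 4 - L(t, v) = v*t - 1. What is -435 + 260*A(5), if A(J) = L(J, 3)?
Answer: -3035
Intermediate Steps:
L(t, v) = 5 - t*v (L(t, v) = 4 - (v*t - 1) = 4 - (t*v - 1) = 4 - (-1 + t*v) = 4 + (1 - t*v) = 5 - t*v)
A(J) = 5 - 3*J (A(J) = 5 - 1*J*3 = 5 - 3*J)
-435 + 260*A(5) = -435 + 260*(5 - 3*5) = -435 + 260*(5 - 15) = -435 + 260*(-10) = -435 - 2600 = -3035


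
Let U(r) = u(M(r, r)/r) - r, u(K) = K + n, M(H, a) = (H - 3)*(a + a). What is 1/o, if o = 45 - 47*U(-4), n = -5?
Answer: 1/750 ≈ 0.0013333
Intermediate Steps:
M(H, a) = 2*a*(-3 + H) (M(H, a) = (-3 + H)*(2*a) = 2*a*(-3 + H))
u(K) = -5 + K (u(K) = K - 5 = -5 + K)
U(r) = -11 + r (U(r) = (-5 + (2*r*(-3 + r))/r) - r = (-5 + (-6 + 2*r)) - r = (-11 + 2*r) - r = -11 + r)
o = 750 (o = 45 - 47*(-11 - 4) = 45 - 47*(-15) = 45 + 705 = 750)
1/o = 1/750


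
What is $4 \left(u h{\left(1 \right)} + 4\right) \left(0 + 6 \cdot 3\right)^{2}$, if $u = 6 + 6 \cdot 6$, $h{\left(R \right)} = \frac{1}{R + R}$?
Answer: $32400$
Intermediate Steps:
$h{\left(R \right)} = \frac{1}{2 R}$
$u = 42$ ($u = 6 + 36 = 42$)
$4 \left(u h{\left(1 \right)} + 4\right) \left(0 + 6 \cdot 3\right)^{2} = 4 \left(42 \frac{1}{2 \cdot 1} + 4\right) \left(0 + 6 \cdot 3\right)^{2} = 4 \left(42 \cdot \frac{1}{2} \cdot 1 + 4\right) \left(0 + 18\right)^{2} = 4 \left(42 \cdot \frac{1}{2} + 4\right) 18^{2} = 4 \left(21 + 4\right) 324 = 4 \cdot 25 \cdot 324 = 100 \cdot 324 = 32400$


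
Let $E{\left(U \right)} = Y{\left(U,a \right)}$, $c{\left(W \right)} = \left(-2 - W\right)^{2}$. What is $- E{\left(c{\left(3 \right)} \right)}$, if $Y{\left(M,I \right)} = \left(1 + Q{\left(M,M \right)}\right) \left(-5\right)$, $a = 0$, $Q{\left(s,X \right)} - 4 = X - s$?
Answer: $25$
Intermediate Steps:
$Q{\left(s,X \right)} = 4 + X - s$ ($Q{\left(s,X \right)} = 4 + \left(X - s\right) = 4 + X - s$)
$Y{\left(M,I \right)} = -25$ ($Y{\left(M,I \right)} = \left(1 + \left(4 + M - M\right)\right) \left(-5\right) = \left(1 + 4\right) \left(-5\right) = 5 \left(-5\right) = -25$)
$E{\left(U \right)} = -25$
$- E{\left(c{\left(3 \right)} \right)} = \left(-1\right) \left(-25\right) = 25$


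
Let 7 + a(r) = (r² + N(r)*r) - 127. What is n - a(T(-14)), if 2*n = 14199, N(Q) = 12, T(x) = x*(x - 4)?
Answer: -118589/2 ≈ -59295.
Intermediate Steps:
T(x) = x*(-4 + x)
n = 14199/2 (n = (½)*14199 = 14199/2 ≈ 7099.5)
a(r) = -134 + r² + 12*r (a(r) = -7 + ((r² + 12*r) - 127) = -7 + (-127 + r² + 12*r) = -134 + r² + 12*r)
n - a(T(-14)) = 14199/2 - (-134 + (-14*(-4 - 14))² + 12*(-14*(-4 - 14))) = 14199/2 - (-134 + (-14*(-18))² + 12*(-14*(-18))) = 14199/2 - (-134 + 252² + 12*252) = 14199/2 - (-134 + 63504 + 3024) = 14199/2 - 1*66394 = 14199/2 - 66394 = -118589/2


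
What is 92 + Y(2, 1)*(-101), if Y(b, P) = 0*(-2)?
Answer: 92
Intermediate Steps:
Y(b, P) = 0
92 + Y(2, 1)*(-101) = 92 + 0*(-101) = 92 + 0 = 92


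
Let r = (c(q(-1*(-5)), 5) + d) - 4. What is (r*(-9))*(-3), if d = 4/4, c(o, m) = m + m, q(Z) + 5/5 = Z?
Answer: 189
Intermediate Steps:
q(Z) = -1 + Z
c(o, m) = 2*m
d = 1 (d = 4*(1/4) = 1)
r = 7 (r = (2*5 + 1) - 4 = (10 + 1) - 4 = 11 - 4 = 7)
(r*(-9))*(-3) = (7*(-9))*(-3) = -63*(-3) = 189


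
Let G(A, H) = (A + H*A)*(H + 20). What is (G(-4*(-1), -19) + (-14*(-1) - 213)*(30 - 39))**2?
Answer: 2954961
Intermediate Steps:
G(A, H) = (20 + H)*(A + A*H) (G(A, H) = (A + A*H)*(20 + H) = (20 + H)*(A + A*H))
(G(-4*(-1), -19) + (-14*(-1) - 213)*(30 - 39))**2 = ((-4*(-1))*(20 + (-19)**2 + 21*(-19)) + (-14*(-1) - 213)*(30 - 39))**2 = (4*(20 + 361 - 399) + (14 - 213)*(-9))**2 = (4*(-18) - 199*(-9))**2 = (-72 + 1791)**2 = 1719**2 = 2954961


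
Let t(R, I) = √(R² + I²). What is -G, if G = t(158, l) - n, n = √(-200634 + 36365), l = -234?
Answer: -2*√19930 + I*√164269 ≈ -282.35 + 405.3*I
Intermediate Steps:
t(R, I) = √(I² + R²)
n = I*√164269 (n = √(-164269) = I*√164269 ≈ 405.3*I)
G = 2*√19930 - I*√164269 (G = √((-234)² + 158²) - I*√164269 = √(54756 + 24964) - I*√164269 = √79720 - I*√164269 = 2*√19930 - I*√164269 ≈ 282.35 - 405.3*I)
-G = -(2*√19930 - I*√164269) = -2*√19930 + I*√164269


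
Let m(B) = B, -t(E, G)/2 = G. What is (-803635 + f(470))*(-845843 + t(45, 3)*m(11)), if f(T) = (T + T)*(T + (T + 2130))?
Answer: -1761322112985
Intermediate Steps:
t(E, G) = -2*G
f(T) = 2*T*(2130 + 2*T) (f(T) = (2*T)*(T + (2130 + T)) = (2*T)*(2130 + 2*T) = 2*T*(2130 + 2*T))
(-803635 + f(470))*(-845843 + t(45, 3)*m(11)) = (-803635 + 4*470*(1065 + 470))*(-845843 - 2*3*11) = (-803635 + 4*470*1535)*(-845843 - 6*11) = (-803635 + 2885800)*(-845843 - 66) = 2082165*(-845909) = -1761322112985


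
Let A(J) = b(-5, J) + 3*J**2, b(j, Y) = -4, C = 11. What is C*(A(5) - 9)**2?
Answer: 42284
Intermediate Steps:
A(J) = -4 + 3*J**2
C*(A(5) - 9)**2 = 11*((-4 + 3*5**2) - 9)**2 = 11*((-4 + 3*25) - 9)**2 = 11*((-4 + 75) - 9)**2 = 11*(71 - 9)**2 = 11*62**2 = 11*3844 = 42284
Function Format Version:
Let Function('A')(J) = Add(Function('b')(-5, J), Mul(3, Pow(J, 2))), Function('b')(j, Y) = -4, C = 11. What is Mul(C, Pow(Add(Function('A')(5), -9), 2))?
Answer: 42284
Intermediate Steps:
Function('A')(J) = Add(-4, Mul(3, Pow(J, 2)))
Mul(C, Pow(Add(Function('A')(5), -9), 2)) = Mul(11, Pow(Add(Add(-4, Mul(3, Pow(5, 2))), -9), 2)) = Mul(11, Pow(Add(Add(-4, Mul(3, 25)), -9), 2)) = Mul(11, Pow(Add(Add(-4, 75), -9), 2)) = Mul(11, Pow(Add(71, -9), 2)) = Mul(11, Pow(62, 2)) = Mul(11, 3844) = 42284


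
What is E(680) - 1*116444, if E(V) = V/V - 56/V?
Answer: -9897662/85 ≈ -1.1644e+5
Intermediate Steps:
E(V) = 1 - 56/V
E(680) - 1*116444 = (-56 + 680)/680 - 1*116444 = (1/680)*624 - 116444 = 78/85 - 116444 = -9897662/85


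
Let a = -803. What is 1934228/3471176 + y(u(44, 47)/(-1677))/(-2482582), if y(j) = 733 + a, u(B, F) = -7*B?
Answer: 600265324877/1077184882054 ≈ 0.55725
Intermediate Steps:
y(j) = -70 (y(j) = 733 - 803 = -70)
1934228/3471176 + y(u(44, 47)/(-1677))/(-2482582) = 1934228/3471176 - 70/(-2482582) = 1934228*(1/3471176) - 70*(-1/2482582) = 483557/867794 + 35/1241291 = 600265324877/1077184882054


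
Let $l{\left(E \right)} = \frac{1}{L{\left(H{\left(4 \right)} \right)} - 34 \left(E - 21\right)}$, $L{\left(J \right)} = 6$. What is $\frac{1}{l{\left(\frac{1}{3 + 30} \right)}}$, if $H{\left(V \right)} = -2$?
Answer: $\frac{23726}{33} \approx 718.97$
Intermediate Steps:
$l{\left(E \right)} = \frac{1}{720 - 34 E}$ ($l{\left(E \right)} = \frac{1}{6 - 34 \left(E - 21\right)} = \frac{1}{6 - 34 \left(-21 + E\right)} = \frac{1}{6 - \left(-714 + 34 E\right)} = \frac{1}{720 - 34 E}$)
$\frac{1}{l{\left(\frac{1}{3 + 30} \right)}} = \frac{1}{\frac{1}{2} \frac{1}{360 - \frac{17}{3 + 30}}} = \frac{1}{\frac{1}{2} \frac{1}{360 - \frac{17}{33}}} = \frac{1}{\frac{1}{2} \frac{1}{\frac{11863}{33}}} = \frac{1}{\frac{1}{2} \cdot \frac{33}{11863}} = \frac{1}{\frac{33}{23726}} = \frac{23726}{33}$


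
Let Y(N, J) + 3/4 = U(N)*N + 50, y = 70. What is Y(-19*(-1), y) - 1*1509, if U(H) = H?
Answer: -4395/4 ≈ -1098.8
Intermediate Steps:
Y(N, J) = 197/4 + N**2 (Y(N, J) = -3/4 + (N*N + 50) = -3/4 + (N**2 + 50) = -3/4 + (50 + N**2) = 197/4 + N**2)
Y(-19*(-1), y) - 1*1509 = (197/4 + (-19*(-1))**2) - 1*1509 = (197/4 + 19**2) - 1509 = (197/4 + 361) - 1509 = 1641/4 - 1509 = -4395/4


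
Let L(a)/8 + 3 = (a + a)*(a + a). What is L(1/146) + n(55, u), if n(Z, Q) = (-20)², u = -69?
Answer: 2003712/5329 ≈ 376.00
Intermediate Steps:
n(Z, Q) = 400
L(a) = -24 + 32*a² (L(a) = -24 + 8*((a + a)*(a + a)) = -24 + 8*((2*a)*(2*a)) = -24 + 8*(4*a²) = -24 + 32*a²)
L(1/146) + n(55, u) = (-24 + 32*(1/146)²) + 400 = (-24 + 32*(1/21316)) + 400 = (-24 + 8/5329) + 400 = -127888/5329 + 400 = 2003712/5329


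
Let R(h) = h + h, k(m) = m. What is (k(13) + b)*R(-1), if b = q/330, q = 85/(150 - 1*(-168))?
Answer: -272861/10494 ≈ -26.002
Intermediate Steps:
R(h) = 2*h
q = 85/318 (q = 85/(150 + 168) = 85/318 ≈ 0.26730)
b = 17/20988 (b = (85/318)/330 = (85/318)*(1/330) = 17/20988 ≈ 0.00080999)
(k(13) + b)*R(-1) = (13 + 17/20988)*(2*(-1)) = (272861/20988)*(-2) = -272861/10494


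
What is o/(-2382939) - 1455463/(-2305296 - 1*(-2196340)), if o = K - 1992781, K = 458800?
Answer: 1211805326531/86545167228 ≈ 14.002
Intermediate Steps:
o = -1533981 (o = 458800 - 1992781 = -1533981)
o/(-2382939) - 1455463/(-2305296 - 1*(-2196340)) = -1533981/(-2382939) - 1455463/(-2305296 - 1*(-2196340)) = -1533981*(-1/2382939) - 1455463/(-2305296 + 2196340) = 511327/794313 - 1455463/(-108956) = 511327/794313 - 1455463*(-1/108956) = 511327/794313 + 1455463/108956 = 1211805326531/86545167228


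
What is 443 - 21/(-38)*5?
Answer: 16939/38 ≈ 445.76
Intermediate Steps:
443 - 21/(-38)*5 = 443 - 21*(-1/38)*5 = 443 - (-21)*5/38 = 443 - 1*(-105/38) = 443 + 105/38 = 16939/38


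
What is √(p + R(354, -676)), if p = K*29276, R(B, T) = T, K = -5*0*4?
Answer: 26*I ≈ 26.0*I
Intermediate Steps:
K = 0 (K = 0*4 = 0)
p = 0 (p = 0*29276 = 0)
√(p + R(354, -676)) = √(0 - 676) = √(-676) = 26*I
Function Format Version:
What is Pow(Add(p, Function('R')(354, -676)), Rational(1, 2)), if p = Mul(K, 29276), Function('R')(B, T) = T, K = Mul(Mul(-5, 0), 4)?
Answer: Mul(26, I) ≈ Mul(26.000, I)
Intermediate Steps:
K = 0 (K = Mul(0, 4) = 0)
p = 0 (p = Mul(0, 29276) = 0)
Pow(Add(p, Function('R')(354, -676)), Rational(1, 2)) = Pow(Add(0, -676), Rational(1, 2)) = Pow(-676, Rational(1, 2)) = Mul(26, I)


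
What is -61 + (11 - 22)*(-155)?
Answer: 1644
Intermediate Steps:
-61 + (11 - 22)*(-155) = -61 - 11*(-155) = -61 + 1705 = 1644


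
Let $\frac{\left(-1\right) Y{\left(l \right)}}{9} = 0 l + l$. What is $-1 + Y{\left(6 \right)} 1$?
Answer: $-55$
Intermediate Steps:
$Y{\left(l \right)} = - 9 l$ ($Y{\left(l \right)} = - 9 \left(0 l + l\right) = - 9 \left(0 + l\right) = - 9 l$)
$-1 + Y{\left(6 \right)} 1 = -1 + \left(-9\right) 6 \cdot 1 = -1 - 54 = -55$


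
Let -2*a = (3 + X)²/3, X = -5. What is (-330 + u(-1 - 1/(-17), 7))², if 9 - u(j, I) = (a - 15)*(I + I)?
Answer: 93025/9 ≈ 10336.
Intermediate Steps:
a = -⅔ (a = -(3 - 5)²/(2*3) = -(-2)²/(2*3) = -2/3 = -½*4/3 = -⅔ ≈ -0.66667)
u(j, I) = 9 + 94*I/3 (u(j, I) = 9 - (-⅔ - 15)*(I + I) = 9 - (-47)*2*I/3 = 9 - (-94)*I/3 = 9 + 94*I/3)
(-330 + u(-1 - 1/(-17), 7))² = (-330 + (9 + (94/3)*7))² = (-330 + (9 + 658/3))² = (-330 + 685/3)² = (-305/3)² = 93025/9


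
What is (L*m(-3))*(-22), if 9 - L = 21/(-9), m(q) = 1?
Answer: -748/3 ≈ -249.33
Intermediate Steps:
L = 34/3 (L = 9 - 21/(-9) = 9 - 21*(-1)/9 = 9 - 1*(-7/3) = 9 + 7/3 = 34/3 ≈ 11.333)
(L*m(-3))*(-22) = ((34/3)*1)*(-22) = (34/3)*(-22) = -748/3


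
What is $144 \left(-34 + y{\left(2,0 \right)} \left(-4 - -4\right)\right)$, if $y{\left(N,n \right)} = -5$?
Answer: $-4896$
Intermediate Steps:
$144 \left(-34 + y{\left(2,0 \right)} \left(-4 - -4\right)\right) = 144 \left(-34 - 5 \left(-4 - -4\right)\right) = 144 \left(-34 - 5 \left(-4 + 4\right)\right) = 144 \left(-34 - 0\right) = 144 \left(-34 + 0\right) = 144 \left(-34\right) = -4896$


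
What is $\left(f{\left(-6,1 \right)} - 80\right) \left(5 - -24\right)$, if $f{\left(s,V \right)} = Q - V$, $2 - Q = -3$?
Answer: $-2204$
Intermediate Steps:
$Q = 5$ ($Q = 2 - -3 = 2 + 3 = 5$)
$f{\left(s,V \right)} = 5 - V$
$\left(f{\left(-6,1 \right)} - 80\right) \left(5 - -24\right) = \left(\left(5 - 1\right) - 80\right) \left(5 - -24\right) = \left(\left(5 - 1\right) - 80\right) \left(5 + 24\right) = \left(4 - 80\right) 29 = \left(-76\right) 29 = -2204$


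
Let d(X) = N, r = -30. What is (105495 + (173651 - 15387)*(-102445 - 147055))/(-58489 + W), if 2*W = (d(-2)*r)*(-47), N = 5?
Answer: 39486762505/54964 ≈ 7.1841e+5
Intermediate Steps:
d(X) = 5
W = 3525 (W = ((5*(-30))*(-47))/2 = (-150*(-47))/2 = (½)*7050 = 3525)
(105495 + (173651 - 15387)*(-102445 - 147055))/(-58489 + W) = (105495 + (173651 - 15387)*(-102445 - 147055))/(-58489 + 3525) = (105495 + 158264*(-249500))/(-54964) = (105495 - 39486868000)*(-1/54964) = -39486762505*(-1/54964) = 39486762505/54964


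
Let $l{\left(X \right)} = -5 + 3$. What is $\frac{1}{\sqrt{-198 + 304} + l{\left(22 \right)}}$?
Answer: $\frac{1}{51} + \frac{\sqrt{106}}{102} \approx 0.12055$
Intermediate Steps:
$l{\left(X \right)} = -2$
$\frac{1}{\sqrt{-198 + 304} + l{\left(22 \right)}} = \frac{1}{\sqrt{-198 + 304} - 2} = \frac{1}{\sqrt{106} - 2} = \frac{1}{-2 + \sqrt{106}}$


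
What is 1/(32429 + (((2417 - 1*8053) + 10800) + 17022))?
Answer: 1/54615 ≈ 1.8310e-5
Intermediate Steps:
1/(32429 + (((2417 - 1*8053) + 10800) + 17022)) = 1/(32429 + (((2417 - 8053) + 10800) + 17022)) = 1/(32429 + ((-5636 + 10800) + 17022)) = 1/(32429 + (5164 + 17022)) = 1/(32429 + 22186) = 1/54615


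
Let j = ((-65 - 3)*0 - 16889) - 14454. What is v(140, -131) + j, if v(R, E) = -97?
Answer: -31440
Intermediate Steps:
j = -31343 (j = (-68*0 - 16889) - 14454 = (0 - 16889) - 14454 = -16889 - 14454 = -31343)
v(140, -131) + j = -97 - 31343 = -31440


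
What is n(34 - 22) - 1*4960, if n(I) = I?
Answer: -4948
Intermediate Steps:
n(34 - 22) - 1*4960 = (34 - 22) - 1*4960 = 12 - 4960 = -4948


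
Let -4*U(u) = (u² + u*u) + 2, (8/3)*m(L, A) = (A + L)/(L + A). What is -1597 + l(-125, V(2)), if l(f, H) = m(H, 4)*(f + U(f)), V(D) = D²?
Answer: -18295/4 ≈ -4573.8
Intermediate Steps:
m(L, A) = 3/8 (m(L, A) = 3*((A + L)/(L + A))/8 = 3*((A + L)/(A + L))/8 = (3/8)*1 = 3/8)
U(u) = -½ - u²/2 (U(u) = -((u² + u*u) + 2)/4 = -((u² + u²) + 2)/4 = -(2*u² + 2)/4 = -(2 + 2*u²)/4 = -½ - u²/2)
l(f, H) = -3/16 - 3*f²/16 + 3*f/8 (l(f, H) = 3*(f + (-½ - f²/2))/8 = 3*(-½ + f - f²/2)/8 = -3/16 - 3*f²/16 + 3*f/8)
-1597 + l(-125, V(2)) = -1597 + (-3/16 - 3/16*(-125)² + (3/8)*(-125)) = -1597 + (-3/16 - 3/16*15625 - 375/8) = -1597 + (-3/16 - 46875/16 - 375/8) = -1597 - 11907/4 = -18295/4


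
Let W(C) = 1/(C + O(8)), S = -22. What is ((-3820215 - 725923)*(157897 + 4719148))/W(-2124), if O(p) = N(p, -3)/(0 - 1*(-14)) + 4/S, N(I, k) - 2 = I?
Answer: 3625231356998550470/77 ≈ 4.7081e+16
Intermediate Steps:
N(I, k) = 2 + I
O(p) = -3/77 + p/14 (O(p) = (2 + p)/(0 - 1*(-14)) + 4/(-22) = (2 + p)/(0 + 14) + 4*(-1/22) = (2 + p)/14 - 2/11 = (2 + p)*(1/14) - 2/11 = (⅐ + p/14) - 2/11 = -3/77 + p/14)
W(C) = 1/(41/77 + C) (W(C) = 1/(C + (-3/77 + (1/14)*8)) = 1/(C + (-3/77 + 4/7)) = 1/(C + 41/77) = 1/(41/77 + C))
((-3820215 - 725923)*(157897 + 4719148))/W(-2124) = ((-3820215 - 725923)*(157897 + 4719148))/((77/(41 + 77*(-2124)))) = (-4546138*4877045)/((77/(41 - 163548))) = -22171719602210/(77/(-163507)) = -22171719602210/(77*(-1/163507)) = -22171719602210/(-77/163507) = -22171719602210*(-163507/77) = 3625231356998550470/77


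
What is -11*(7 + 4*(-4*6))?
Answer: 979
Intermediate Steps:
-11*(7 + 4*(-4*6)) = -11*(7 + 4*(-24)) = -11*(7 - 96) = -11*(-89) = 979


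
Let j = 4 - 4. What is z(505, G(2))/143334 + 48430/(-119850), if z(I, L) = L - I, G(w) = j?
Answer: -233406329/572619330 ≈ -0.40761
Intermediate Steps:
j = 0
G(w) = 0
z(505, G(2))/143334 + 48430/(-119850) = (0 - 1*505)/143334 + 48430/(-119850) = (0 - 505)*(1/143334) + 48430*(-1/119850) = -505*1/143334 - 4843/11985 = -505/143334 - 4843/11985 = -233406329/572619330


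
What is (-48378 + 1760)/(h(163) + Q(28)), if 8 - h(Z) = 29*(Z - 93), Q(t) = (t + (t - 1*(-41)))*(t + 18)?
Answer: -23309/1220 ≈ -19.106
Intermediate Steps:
Q(t) = (18 + t)*(41 + 2*t) (Q(t) = (t + (t + 41))*(18 + t) = (t + (41 + t))*(18 + t) = (41 + 2*t)*(18 + t) = (18 + t)*(41 + 2*t))
h(Z) = 2705 - 29*Z (h(Z) = 8 - 29*(Z - 93) = 8 - 29*(-93 + Z) = 8 - (-2697 + 29*Z) = 8 + (2697 - 29*Z) = 2705 - 29*Z)
(-48378 + 1760)/(h(163) + Q(28)) = (-48378 + 1760)/((2705 - 29*163) + (738 + 2*28² + 77*28)) = -46618/((2705 - 4727) + (738 + 2*784 + 2156)) = -46618/(-2022 + (738 + 1568 + 2156)) = -46618/(-2022 + 4462) = -46618/2440 = -46618*1/2440 = -23309/1220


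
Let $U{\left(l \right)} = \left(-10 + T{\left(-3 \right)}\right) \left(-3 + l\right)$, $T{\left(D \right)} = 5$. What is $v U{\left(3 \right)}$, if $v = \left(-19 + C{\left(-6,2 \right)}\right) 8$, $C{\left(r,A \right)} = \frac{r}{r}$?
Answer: $0$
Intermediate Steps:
$C{\left(r,A \right)} = 1$
$v = -144$ ($v = \left(-19 + 1\right) 8 = \left(-18\right) 8 = -144$)
$U{\left(l \right)} = 15 - 5 l$ ($U{\left(l \right)} = \left(-10 + 5\right) \left(-3 + l\right) = - 5 \left(-3 + l\right) = 15 - 5 l$)
$v U{\left(3 \right)} = - 144 \left(15 - 15\right) = \left(-144\right) 0 = 0$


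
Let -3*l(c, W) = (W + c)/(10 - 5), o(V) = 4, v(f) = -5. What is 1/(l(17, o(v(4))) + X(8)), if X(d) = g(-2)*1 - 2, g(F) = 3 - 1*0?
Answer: -5/2 ≈ -2.5000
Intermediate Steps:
g(F) = 3 (g(F) = 3 + 0 = 3)
X(d) = 1 (X(d) = 3*1 - 2 = 3 - 2 = 1)
l(c, W) = -W/15 - c/15 (l(c, W) = -(W + c)/(3*(10 - 5)) = -(W + c)/(3*5) = -(W/5 + c/5)/3 = -W/15 - c/15)
1/(l(17, o(v(4))) + X(8)) = 1/((-1/15*4 - 1/15*17) + 1) = 1/((-4/15 - 17/15) + 1) = 1/(-7/5 + 1) = 1/(-⅖) = -5/2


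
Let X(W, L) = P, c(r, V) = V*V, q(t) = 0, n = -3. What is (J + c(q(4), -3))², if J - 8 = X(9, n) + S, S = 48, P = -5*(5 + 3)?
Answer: 625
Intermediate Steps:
P = -40 (P = -5*8 = -40)
c(r, V) = V²
X(W, L) = -40
J = 16 (J = 8 + (-40 + 48) = 8 + 8 = 16)
(J + c(q(4), -3))² = (16 + (-3)²)² = (16 + 9)² = 25² = 625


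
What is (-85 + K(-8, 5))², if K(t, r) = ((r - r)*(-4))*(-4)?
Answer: 7225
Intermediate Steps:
K(t, r) = 0 (K(t, r) = (0*(-4))*(-4) = 0*(-4) = 0)
(-85 + K(-8, 5))² = (-85 + 0)² = (-85)² = 7225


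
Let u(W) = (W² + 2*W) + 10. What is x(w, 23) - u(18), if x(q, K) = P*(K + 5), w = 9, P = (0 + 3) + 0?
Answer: -286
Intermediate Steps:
P = 3 (P = 3 + 0 = 3)
x(q, K) = 15 + 3*K (x(q, K) = 3*(K + 5) = 3*(5 + K) = 15 + 3*K)
u(W) = 10 + W² + 2*W
x(w, 23) - u(18) = (15 + 3*23) - (10 + 18² + 2*18) = (15 + 69) - (10 + 324 + 36) = 84 - 1*370 = 84 - 370 = -286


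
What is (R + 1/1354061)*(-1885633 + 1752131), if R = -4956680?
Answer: 896018308137601458/1354061 ≈ 6.6173e+11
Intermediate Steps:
(R + 1/1354061)*(-1885633 + 1752131) = (-4956680 + 1/1354061)*(-1885633 + 1752131) = (-4956680 + 1/1354061)*(-133502) = -6711647077479/1354061*(-133502) = 896018308137601458/1354061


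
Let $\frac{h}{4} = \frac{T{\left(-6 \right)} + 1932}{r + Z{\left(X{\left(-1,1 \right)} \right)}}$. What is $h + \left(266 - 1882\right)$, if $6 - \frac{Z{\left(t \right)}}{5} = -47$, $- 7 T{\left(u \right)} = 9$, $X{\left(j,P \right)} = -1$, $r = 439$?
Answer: $- \frac{1977397}{1232} \approx -1605.0$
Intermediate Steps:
$T{\left(u \right)} = - \frac{9}{7}$ ($T{\left(u \right)} = \left(- \frac{1}{7}\right) 9 = - \frac{9}{7}$)
$Z{\left(t \right)} = 265$ ($Z{\left(t \right)} = 30 - -235 = 30 + 235 = 265$)
$h = \frac{13515}{1232}$ ($h = 4 \frac{- \frac{9}{7} + 1932}{439 + 265} = 4 \frac{13515}{7 \cdot 704} = 4 \cdot \frac{13515}{7} \cdot \frac{1}{704} = 4 \cdot \frac{13515}{4928} = \frac{13515}{1232} \approx 10.97$)
$h + \left(266 - 1882\right) = \frac{13515}{1232} + \left(266 - 1882\right) = \frac{13515}{1232} - 1616 = - \frac{1977397}{1232}$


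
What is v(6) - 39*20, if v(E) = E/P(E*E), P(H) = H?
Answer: -4679/6 ≈ -779.83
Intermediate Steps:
v(E) = 1/E (v(E) = E/((E*E)) = E/(E²) = E/E² = 1/E)
v(6) - 39*20 = 1/6 - 39*20 = ⅙ - 780 = -4679/6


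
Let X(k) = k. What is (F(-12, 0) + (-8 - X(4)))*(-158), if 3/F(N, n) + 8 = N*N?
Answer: 128691/68 ≈ 1892.5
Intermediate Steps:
F(N, n) = 3/(-8 + N**2) (F(N, n) = 3/(-8 + N*N) = 3/(-8 + N**2))
(F(-12, 0) + (-8 - X(4)))*(-158) = (3/(-8 + (-12)**2) + (-8 - 1*4))*(-158) = (3/(-8 + 144) + (-8 - 4))*(-158) = (3/136 - 12)*(-158) = -1629/136*(-158) = 128691/68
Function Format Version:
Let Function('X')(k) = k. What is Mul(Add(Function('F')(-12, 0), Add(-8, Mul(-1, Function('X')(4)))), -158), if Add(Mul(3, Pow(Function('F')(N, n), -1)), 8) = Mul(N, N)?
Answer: Rational(128691, 68) ≈ 1892.5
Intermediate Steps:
Function('F')(N, n) = Mul(3, Pow(Add(-8, Pow(N, 2)), -1)) (Function('F')(N, n) = Mul(3, Pow(Add(-8, Mul(N, N)), -1)) = Mul(3, Pow(Add(-8, Pow(N, 2)), -1)))
Mul(Add(Function('F')(-12, 0), Add(-8, Mul(-1, Function('X')(4)))), -158) = Mul(Add(Mul(3, Pow(Add(-8, Pow(-12, 2)), -1)), Add(-8, Mul(-1, 4))), -158) = Mul(Add(Mul(3, Pow(Add(-8, 144), -1)), Add(-8, -4)), -158) = Mul(Add(Mul(3, Pow(136, -1)), -12), -158) = Mul(Add(Mul(3, Rational(1, 136)), -12), -158) = Mul(Add(Rational(3, 136), -12), -158) = Mul(Rational(-1629, 136), -158) = Rational(128691, 68)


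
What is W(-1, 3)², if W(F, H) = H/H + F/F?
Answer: 4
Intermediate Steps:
W(F, H) = 2 (W(F, H) = 1 + 1 = 2)
W(-1, 3)² = 2² = 4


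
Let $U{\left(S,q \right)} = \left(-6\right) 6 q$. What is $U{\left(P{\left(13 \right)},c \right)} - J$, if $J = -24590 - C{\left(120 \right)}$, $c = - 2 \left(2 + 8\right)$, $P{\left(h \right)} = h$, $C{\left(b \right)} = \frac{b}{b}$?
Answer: $25311$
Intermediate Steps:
$C{\left(b \right)} = 1$
$c = -20$ ($c = \left(-2\right) 10 = -20$)
$J = -24591$ ($J = -24590 - 1 = -24591$)
$U{\left(S,q \right)} = - 36 q$
$U{\left(P{\left(13 \right)},c \right)} - J = \left(-36\right) \left(-20\right) - -24591 = 720 + 24591 = 25311$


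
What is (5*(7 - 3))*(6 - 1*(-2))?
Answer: 160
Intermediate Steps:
(5*(7 - 3))*(6 - 1*(-2)) = (5*4)*(6 + 2) = 20*8 = 160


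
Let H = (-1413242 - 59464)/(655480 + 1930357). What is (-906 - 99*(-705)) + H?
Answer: 178134252387/2585837 ≈ 68888.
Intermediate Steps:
H = -1472706/2585837 ≈ -0.56953
(-906 - 99*(-705)) + H = (-906 - 99*(-705)) - 1472706/2585837 = (-906 + 69795) - 1472706/2585837 = 68889 - 1472706/2585837 = 178134252387/2585837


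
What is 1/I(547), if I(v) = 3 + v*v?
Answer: 1/299212 ≈ 3.3421e-6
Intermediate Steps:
I(v) = 3 + v²
1/I(547) = 1/(3 + 547²) = 1/(3 + 299209) = 1/299212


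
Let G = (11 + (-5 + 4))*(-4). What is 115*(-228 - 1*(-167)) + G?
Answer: -7055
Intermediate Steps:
G = -40 (G = (11 - 1)*(-4) = 10*(-4) = -40)
115*(-228 - 1*(-167)) + G = 115*(-228 - 1*(-167)) - 40 = 115*(-228 + 167) - 40 = 115*(-61) - 40 = -7015 - 40 = -7055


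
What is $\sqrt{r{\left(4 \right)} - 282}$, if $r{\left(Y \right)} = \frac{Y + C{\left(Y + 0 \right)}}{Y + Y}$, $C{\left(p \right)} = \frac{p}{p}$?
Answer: $\frac{i \sqrt{4502}}{4} \approx 16.774 i$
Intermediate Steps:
$C{\left(p \right)} = 1$
$r{\left(Y \right)} = \frac{1 + Y}{2 Y}$ ($r{\left(Y \right)} = \frac{Y + 1}{Y + Y} = \frac{1 + Y}{2 Y}$)
$\sqrt{r{\left(4 \right)} - 282} = \sqrt{\frac{1 + 4}{2 \cdot 4} - 282} = \sqrt{\frac{1}{2} \cdot \frac{1}{4} \cdot 5 - 282} = \sqrt{\frac{5}{8} - 282} = \sqrt{- \frac{2251}{8}} = \frac{i \sqrt{4502}}{4}$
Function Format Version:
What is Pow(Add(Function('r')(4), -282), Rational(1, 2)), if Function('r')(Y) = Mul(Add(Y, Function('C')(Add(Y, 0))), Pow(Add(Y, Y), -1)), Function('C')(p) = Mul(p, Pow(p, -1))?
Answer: Mul(Rational(1, 4), I, Pow(4502, Rational(1, 2))) ≈ Mul(16.774, I)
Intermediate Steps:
Function('C')(p) = 1
Function('r')(Y) = Mul(Rational(1, 2), Pow(Y, -1), Add(1, Y)) (Function('r')(Y) = Mul(Add(Y, 1), Pow(Add(Y, Y), -1)) = Mul(Add(1, Y), Pow(Mul(2, Y), -1)) = Mul(Add(1, Y), Mul(Rational(1, 2), Pow(Y, -1))) = Mul(Rational(1, 2), Pow(Y, -1), Add(1, Y)))
Pow(Add(Function('r')(4), -282), Rational(1, 2)) = Pow(Add(Mul(Rational(1, 2), Pow(4, -1), Add(1, 4)), -282), Rational(1, 2)) = Pow(Add(Mul(Rational(1, 2), Rational(1, 4), 5), -282), Rational(1, 2)) = Pow(Add(Rational(5, 8), -282), Rational(1, 2)) = Pow(Rational(-2251, 8), Rational(1, 2)) = Mul(Rational(1, 4), I, Pow(4502, Rational(1, 2)))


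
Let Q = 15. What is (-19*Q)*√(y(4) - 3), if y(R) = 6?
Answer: -285*√3 ≈ -493.63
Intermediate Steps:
(-19*Q)*√(y(4) - 3) = (-19*15)*√(6 - 3) = -285*√3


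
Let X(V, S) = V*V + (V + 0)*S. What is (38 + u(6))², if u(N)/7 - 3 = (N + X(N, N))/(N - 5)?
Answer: 366025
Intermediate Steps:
X(V, S) = V² + S*V (X(V, S) = V² + V*S = V² + S*V)
u(N) = 21 + 7*(N + 2*N²)/(-5 + N) (u(N) = 21 + 7*((N + N*(N + N))/(N - 5)) = 21 + 7*((N + N*(2*N))/(-5 + N)) = 21 + 7*((N + 2*N²)/(-5 + N)) = 21 + 7*(N + 2*N²)/(-5 + N))
(38 + u(6))² = (38 + 7*(-15 + 2*6² + 4*6)/(-5 + 6))² = (38 + 7*(-15 + 2*36 + 24)/1)² = (38 + 7*1*(-15 + 72 + 24))² = (38 + 7*1*81)² = (38 + 567)² = 605² = 366025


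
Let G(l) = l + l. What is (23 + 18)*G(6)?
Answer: 492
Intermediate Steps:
G(l) = 2*l
(23 + 18)*G(6) = (23 + 18)*(2*6) = 41*12 = 492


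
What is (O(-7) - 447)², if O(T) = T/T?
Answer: 198916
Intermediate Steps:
O(T) = 1
(O(-7) - 447)² = (1 - 447)² = (-446)² = 198916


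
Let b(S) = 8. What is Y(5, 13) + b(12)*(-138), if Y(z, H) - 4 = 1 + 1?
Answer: -1098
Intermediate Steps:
Y(z, H) = 6 (Y(z, H) = 4 + (1 + 1) = 4 + 2 = 6)
Y(5, 13) + b(12)*(-138) = 6 + 8*(-138) = 6 - 1104 = -1098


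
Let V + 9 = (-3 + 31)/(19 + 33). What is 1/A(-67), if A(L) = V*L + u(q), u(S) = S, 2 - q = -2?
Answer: 13/7422 ≈ 0.0017515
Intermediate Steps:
q = 4 (q = 2 - 1*(-2) = 2 + 2 = 4)
V = -110/13 (V = -9 + (-3 + 31)/(19 + 33) = -9 + 28/52 = -9 + 28*(1/52) = -9 + 7/13 = -110/13 ≈ -8.4615)
A(L) = 4 - 110*L/13 (A(L) = -110*L/13 + 4 = 4 - 110*L/13)
1/A(-67) = 1/(4 - 110/13*(-67)) = 1/(4 + 7370/13) = 1/(7422/13) = 13/7422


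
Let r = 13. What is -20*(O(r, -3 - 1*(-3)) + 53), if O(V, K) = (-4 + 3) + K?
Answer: -1040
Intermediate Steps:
O(V, K) = -1 + K
-20*(O(r, -3 - 1*(-3)) + 53) = -20*((-1 + (-3 - 1*(-3))) + 53) = -20*((-1 + (-3 + 3)) + 53) = -20*((-1 + 0) + 53) = -20*(-1 + 53) = -20*52 = -1040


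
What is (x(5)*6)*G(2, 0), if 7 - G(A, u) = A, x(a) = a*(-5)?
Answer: -750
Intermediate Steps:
x(a) = -5*a
G(A, u) = 7 - A
(x(5)*6)*G(2, 0) = (-5*5*6)*(7 - 1*2) = (-25*6)*(7 - 2) = -150*5 = -750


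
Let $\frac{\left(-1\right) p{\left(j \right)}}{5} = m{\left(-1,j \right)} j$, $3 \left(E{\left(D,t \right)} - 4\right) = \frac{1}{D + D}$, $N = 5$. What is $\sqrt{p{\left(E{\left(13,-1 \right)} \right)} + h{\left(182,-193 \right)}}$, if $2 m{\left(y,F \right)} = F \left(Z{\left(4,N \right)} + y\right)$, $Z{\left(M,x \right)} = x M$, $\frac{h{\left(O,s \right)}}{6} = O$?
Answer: $\frac{\sqrt{7960802}}{156} \approx 18.086$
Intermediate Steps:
$E{\left(D,t \right)} = 4 + \frac{1}{6 D}$ ($E{\left(D,t \right)} = 4 + \frac{1}{3 \left(D + D\right)} = 4 + \frac{1}{3 \cdot 2 D} = 4 + \frac{\frac{1}{2} \frac{1}{D}}{3} = 4 + \frac{1}{6 D}$)
$h{\left(O,s \right)} = 6 O$
$Z{\left(M,x \right)} = M x$
$m{\left(y,F \right)} = \frac{F \left(20 + y\right)}{2}$ ($m{\left(y,F \right)} = \frac{F \left(4 \cdot 5 + y\right)}{2} = \frac{F \left(20 + y\right)}{2}$)
$p{\left(j \right)} = - \frac{95 j^{2}}{2}$ ($p{\left(j \right)} = - 5 \frac{j \left(20 - 1\right)}{2} j = - 5 \cdot \frac{1}{2} j 19 j = - 5 \frac{19 j}{2} j = - 5 \frac{19 j^{2}}{2} = - \frac{95 j^{2}}{2}$)
$\sqrt{p{\left(E{\left(13,-1 \right)} \right)} + h{\left(182,-193 \right)}} = \sqrt{- \frac{95 \left(4 + \frac{1}{6 \cdot 13}\right)^{2}}{2} + 6 \cdot 182} = \sqrt{- \frac{95 \left(4 + \frac{1}{6} \cdot \frac{1}{13}\right)^{2}}{2} + 1092} = \sqrt{- \frac{95 \left(4 + \frac{1}{78}\right)^{2}}{2} + 1092} = \sqrt{- \frac{95 \left(\frac{313}{78}\right)^{2}}{2} + 1092} = \sqrt{\left(- \frac{95}{2}\right) \frac{97969}{6084} + 1092} = \sqrt{- \frac{9307055}{12168} + 1092} = \sqrt{\frac{3980401}{12168}} = \frac{\sqrt{7960802}}{156}$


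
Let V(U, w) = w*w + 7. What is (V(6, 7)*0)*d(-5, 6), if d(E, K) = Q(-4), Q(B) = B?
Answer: 0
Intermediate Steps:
V(U, w) = 7 + w² (V(U, w) = w² + 7 = 7 + w²)
d(E, K) = -4
(V(6, 7)*0)*d(-5, 6) = ((7 + 7²)*0)*(-4) = ((7 + 49)*0)*(-4) = (56*0)*(-4) = 0*(-4) = 0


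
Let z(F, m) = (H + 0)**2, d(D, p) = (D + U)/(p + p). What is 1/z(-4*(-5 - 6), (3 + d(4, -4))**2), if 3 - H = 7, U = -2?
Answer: 1/16 ≈ 0.062500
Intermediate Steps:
H = -4 (H = 3 - 1*7 = 3 - 7 = -4)
d(D, p) = (-2 + D)/(2*p) (d(D, p) = (D - 2)/(p + p) = (-2 + D)/((2*p)) = (-2 + D)*(1/(2*p)) = (-2 + D)/(2*p))
z(F, m) = 16 (z(F, m) = (-4 + 0)**2 = (-4)**2 = 16)
1/z(-4*(-5 - 6), (3 + d(4, -4))**2) = 1/16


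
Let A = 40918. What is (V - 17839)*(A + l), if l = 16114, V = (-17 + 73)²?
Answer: -838541496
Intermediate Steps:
V = 3136 (V = 56² = 3136)
(V - 17839)*(A + l) = (3136 - 17839)*(40918 + 16114) = -14703*57032 = -838541496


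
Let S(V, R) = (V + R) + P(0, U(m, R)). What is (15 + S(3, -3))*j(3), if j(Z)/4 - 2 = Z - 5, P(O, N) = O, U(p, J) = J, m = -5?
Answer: 0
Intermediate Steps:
j(Z) = -12 + 4*Z (j(Z) = 8 + 4*(Z - 5) = 8 + 4*(-5 + Z) = 8 + (-20 + 4*Z) = -12 + 4*Z)
S(V, R) = R + V (S(V, R) = (V + R) + 0 = (R + V) + 0 = R + V)
(15 + S(3, -3))*j(3) = (15 + (-3 + 3))*(-12 + 4*3) = (15 + 0)*(-12 + 12) = 15*0 = 0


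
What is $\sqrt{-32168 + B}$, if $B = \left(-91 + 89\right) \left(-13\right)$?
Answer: $i \sqrt{32142} \approx 179.28 i$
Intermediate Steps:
$B = 26$ ($B = \left(-2\right) \left(-13\right) = 26$)
$\sqrt{-32168 + B} = \sqrt{-32168 + 26} = \sqrt{-32142} = i \sqrt{32142}$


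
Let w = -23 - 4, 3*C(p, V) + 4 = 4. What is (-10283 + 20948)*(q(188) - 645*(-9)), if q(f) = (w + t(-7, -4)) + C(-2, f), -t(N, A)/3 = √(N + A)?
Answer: 61622370 - 31995*I*√11 ≈ 6.1622e+7 - 1.0612e+5*I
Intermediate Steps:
C(p, V) = 0 (C(p, V) = -4/3 + (⅓)*4 = -4/3 + 4/3 = 0)
t(N, A) = -3*√(A + N) (t(N, A) = -3*√(N + A) = -3*√(A + N))
w = -27
q(f) = -27 - 3*I*√11 (q(f) = (-27 - 3*√(-4 - 7)) + 0 = (-27 - 3*I*√11) + 0 = -27 - 3*I*√11)
(-10283 + 20948)*(q(188) - 645*(-9)) = (-10283 + 20948)*((-27 - 3*I*√11) - 645*(-9)) = 10665*((-27 - 3*I*√11) + 5805) = 10665*(5778 - 3*I*√11) = 61622370 - 31995*I*√11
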